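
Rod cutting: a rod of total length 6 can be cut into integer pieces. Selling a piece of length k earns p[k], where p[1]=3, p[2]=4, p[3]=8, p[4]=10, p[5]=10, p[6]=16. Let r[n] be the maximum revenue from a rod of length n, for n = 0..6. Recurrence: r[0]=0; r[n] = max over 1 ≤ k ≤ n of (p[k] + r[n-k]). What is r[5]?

   n    0    1    2    3    4    5    6
r[n]    0    3    6    9   12   15   18

15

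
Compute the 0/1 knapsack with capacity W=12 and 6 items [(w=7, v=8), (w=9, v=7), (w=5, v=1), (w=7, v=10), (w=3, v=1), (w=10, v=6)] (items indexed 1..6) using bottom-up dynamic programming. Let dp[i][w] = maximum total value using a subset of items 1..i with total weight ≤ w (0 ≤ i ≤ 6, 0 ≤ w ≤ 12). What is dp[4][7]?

i\w   0   1   2   3   4   5   6   7   8   9  10  11  12
  0   0   0   0   0   0   0   0   0   0   0   0   0   0
  1   0   0   0   0   0   0   0   8   8   8   8   8   8
  2   0   0   0   0   0   0   0   8   8   8   8   8   8
  3   0   0   0   0   0   1   1   8   8   8   8   8   9
  4   0   0   0   0   0   1   1  10  10  10  10  10  11
  5   0   0   0   1   1   1   1  10  10  10  11  11  11
  6   0   0   0   1   1   1   1  10  10  10  11  11  11

10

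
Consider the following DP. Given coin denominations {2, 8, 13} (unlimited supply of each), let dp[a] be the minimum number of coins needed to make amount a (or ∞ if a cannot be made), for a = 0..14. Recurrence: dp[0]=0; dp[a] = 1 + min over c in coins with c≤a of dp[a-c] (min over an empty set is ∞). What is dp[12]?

 a  0  1  2  3  4  5  6  7  8  9 10 11 12 13 14
dp  0  -  1  -  2  -  3  -  1  -  2  -  3  1  4
(- denotes ∞ / unreachable)

3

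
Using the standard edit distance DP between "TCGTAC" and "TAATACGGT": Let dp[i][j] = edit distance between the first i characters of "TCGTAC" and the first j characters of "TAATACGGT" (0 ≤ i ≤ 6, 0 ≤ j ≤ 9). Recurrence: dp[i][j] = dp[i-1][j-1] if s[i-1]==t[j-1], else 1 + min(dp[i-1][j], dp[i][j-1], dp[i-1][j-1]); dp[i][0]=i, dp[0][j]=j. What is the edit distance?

5

   ''  T  A  A  T  A  C  G  G  T
''  0  1  2  3  4  5  6  7  8  9
 T  1  0  1  2  3  4  5  6  7  8
 C  2  1  1  2  3  4  4  5  6  7
 G  3  2  2  2  3  4  5  4  5  6
 T  4  3  3  3  2  3  4  5  5  5
 A  5  4  3  3  3  2  3  4  5  6
 C  6  5  4  4  4  3  2  3  4  5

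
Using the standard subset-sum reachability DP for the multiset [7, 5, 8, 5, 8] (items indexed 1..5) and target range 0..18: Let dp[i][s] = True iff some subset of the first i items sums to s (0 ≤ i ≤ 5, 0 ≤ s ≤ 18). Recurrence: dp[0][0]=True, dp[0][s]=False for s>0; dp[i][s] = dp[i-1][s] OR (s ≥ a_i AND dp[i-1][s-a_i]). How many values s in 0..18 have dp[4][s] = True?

10

i\s   0   1   2   3   4   5   6   7   8   9  10  11  12  13  14  15  16  17  18
  0   T   F   F   F   F   F   F   F   F   F   F   F   F   F   F   F   F   F   F
  1   T   F   F   F   F   F   F   T   F   F   F   F   F   F   F   F   F   F   F
  2   T   F   F   F   F   T   F   T   F   F   F   F   T   F   F   F   F   F   F
  3   T   F   F   F   F   T   F   T   T   F   F   F   T   T   F   T   F   F   F
  4   T   F   F   F   F   T   F   T   T   F   T   F   T   T   F   T   F   T   T
  5   T   F   F   F   F   T   F   T   T   F   T   F   T   T   F   T   T   T   T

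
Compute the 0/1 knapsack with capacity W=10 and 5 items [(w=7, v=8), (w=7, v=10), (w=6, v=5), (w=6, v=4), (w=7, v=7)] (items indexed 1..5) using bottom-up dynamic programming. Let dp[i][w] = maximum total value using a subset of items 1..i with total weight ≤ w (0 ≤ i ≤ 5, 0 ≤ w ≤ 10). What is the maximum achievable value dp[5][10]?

i\w   0   1   2   3   4   5   6   7   8   9  10
  0   0   0   0   0   0   0   0   0   0   0   0
  1   0   0   0   0   0   0   0   8   8   8   8
  2   0   0   0   0   0   0   0  10  10  10  10
  3   0   0   0   0   0   0   5  10  10  10  10
  4   0   0   0   0   0   0   5  10  10  10  10
  5   0   0   0   0   0   0   5  10  10  10  10

10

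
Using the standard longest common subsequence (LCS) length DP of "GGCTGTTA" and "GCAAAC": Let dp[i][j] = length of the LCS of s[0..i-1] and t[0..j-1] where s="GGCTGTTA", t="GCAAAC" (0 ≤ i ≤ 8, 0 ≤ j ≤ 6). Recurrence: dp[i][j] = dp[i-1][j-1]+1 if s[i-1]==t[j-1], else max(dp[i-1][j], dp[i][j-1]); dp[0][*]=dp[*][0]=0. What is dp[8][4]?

   ''  G  C  A  A  A  C
''  0  0  0  0  0  0  0
 G  0  1  1  1  1  1  1
 G  0  1  1  1  1  1  1
 C  0  1  2  2  2  2  2
 T  0  1  2  2  2  2  2
 G  0  1  2  2  2  2  2
 T  0  1  2  2  2  2  2
 T  0  1  2  2  2  2  2
 A  0  1  2  3  3  3  3

3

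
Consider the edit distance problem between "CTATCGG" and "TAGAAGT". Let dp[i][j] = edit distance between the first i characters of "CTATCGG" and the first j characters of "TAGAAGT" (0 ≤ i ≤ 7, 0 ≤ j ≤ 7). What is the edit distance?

5

   ''  T  A  G  A  A  G  T
''  0  1  2  3  4  5  6  7
 C  1  1  2  3  4  5  6  7
 T  2  1  2  3  4  5  6  6
 A  3  2  1  2  3  4  5  6
 T  4  3  2  2  3  4  5  5
 C  5  4  3  3  3  4  5  6
 G  6  5  4  3  4  4  4  5
 G  7  6  5  4  4  5  4  5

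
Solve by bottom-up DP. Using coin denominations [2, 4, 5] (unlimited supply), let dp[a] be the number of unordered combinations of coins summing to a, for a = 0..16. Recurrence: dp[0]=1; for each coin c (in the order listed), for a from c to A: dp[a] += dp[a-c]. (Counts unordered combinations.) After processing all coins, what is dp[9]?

2

after  coin     0     1     2     3     4     5     6     7     8     9    10    11    12    13    14    15    16
          2     1     0     1     0     1     0     1     0     1     0     1     0     1     0     1     0     1
          4     1     0     1     0     2     0     2     0     3     0     3     0     4     0     4     0     5
          5     1     0     1     0     2     1     2     1     3     2     4     2     5     3     6     4     7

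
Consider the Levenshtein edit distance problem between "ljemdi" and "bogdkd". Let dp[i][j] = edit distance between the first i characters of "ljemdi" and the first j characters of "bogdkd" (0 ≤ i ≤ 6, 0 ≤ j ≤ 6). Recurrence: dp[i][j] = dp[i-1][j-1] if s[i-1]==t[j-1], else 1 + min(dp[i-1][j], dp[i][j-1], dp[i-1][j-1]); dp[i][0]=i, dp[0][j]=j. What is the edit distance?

   ''  b  o  g  d  k  d
''  0  1  2  3  4  5  6
 l  1  1  2  3  4  5  6
 j  2  2  2  3  4  5  6
 e  3  3  3  3  4  5  6
 m  4  4  4  4  4  5  6
 d  5  5  5  5  4  5  5
 i  6  6  6  6  5  5  6

6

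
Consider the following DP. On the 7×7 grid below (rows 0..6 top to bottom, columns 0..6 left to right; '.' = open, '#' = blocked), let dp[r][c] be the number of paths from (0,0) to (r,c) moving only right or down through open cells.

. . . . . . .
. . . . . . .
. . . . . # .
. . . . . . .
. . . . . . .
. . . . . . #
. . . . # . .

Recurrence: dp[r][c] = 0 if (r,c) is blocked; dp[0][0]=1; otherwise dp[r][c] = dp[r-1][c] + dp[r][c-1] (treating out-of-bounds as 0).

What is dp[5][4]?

126

r\c   0   1   2   3   4   5   6
  0   1   1   1   1   1   1   1
  1   1   2   3   4   5   6   7
  2   1   3   6  10  15   0   7
  3   1   4  10  20  35  35  42
  4   1   5  15  35  70 105 147
  5   1   6  21  56 126 231   0
  6   1   7  28  84   0 231 231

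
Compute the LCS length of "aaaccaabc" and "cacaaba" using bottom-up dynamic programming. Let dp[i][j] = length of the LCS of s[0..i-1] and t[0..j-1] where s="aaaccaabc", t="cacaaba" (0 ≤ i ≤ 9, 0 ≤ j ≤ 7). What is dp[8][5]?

   ''  c  a  c  a  a  b  a
''  0  0  0  0  0  0  0  0
 a  0  0  1  1  1  1  1  1
 a  0  0  1  1  2  2  2  2
 a  0  0  1  1  2  3  3  3
 c  0  1  1  2  2  3  3  3
 c  0  1  1  2  2  3  3  3
 a  0  1  2  2  3  3  3  4
 a  0  1  2  2  3  4  4  4
 b  0  1  2  2  3  4  5  5
 c  0  1  2  3  3  4  5  5

4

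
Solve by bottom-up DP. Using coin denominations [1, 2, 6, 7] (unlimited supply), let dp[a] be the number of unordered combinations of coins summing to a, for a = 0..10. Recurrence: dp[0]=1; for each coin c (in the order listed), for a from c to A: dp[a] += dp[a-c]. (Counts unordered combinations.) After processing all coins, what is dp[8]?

8

after  coin     0     1     2     3     4     5     6     7     8     9    10
          1     1     1     1     1     1     1     1     1     1     1     1
          2     1     1     2     2     3     3     4     4     5     5     6
          6     1     1     2     2     3     3     5     5     7     7     9
          7     1     1     2     2     3     3     5     6     8     9    11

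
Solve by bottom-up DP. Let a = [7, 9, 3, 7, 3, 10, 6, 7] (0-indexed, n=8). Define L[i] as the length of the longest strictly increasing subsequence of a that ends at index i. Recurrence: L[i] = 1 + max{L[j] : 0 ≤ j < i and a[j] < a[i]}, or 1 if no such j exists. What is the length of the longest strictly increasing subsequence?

3

   i    0    1    2    3    4    5    6    7
a[i]    7    9    3    7    3   10    6    7
L[i]    1    2    1    2    1    3    2    3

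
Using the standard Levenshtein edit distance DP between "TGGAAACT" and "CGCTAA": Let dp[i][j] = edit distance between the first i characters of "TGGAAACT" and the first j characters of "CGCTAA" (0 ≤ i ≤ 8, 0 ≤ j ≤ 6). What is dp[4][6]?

   ''  C  G  C  T  A  A
''  0  1  2  3  4  5  6
 T  1  1  2  3  3  4  5
 G  2  2  1  2  3  4  5
 G  3  3  2  2  3  4  5
 A  4  4  3  3  3  3  4
 A  5  5  4  4  4  3  3
 A  6  6  5  5  5  4  3
 C  7  6  6  5  6  5  4
 T  8  7  7  6  5  6  5

4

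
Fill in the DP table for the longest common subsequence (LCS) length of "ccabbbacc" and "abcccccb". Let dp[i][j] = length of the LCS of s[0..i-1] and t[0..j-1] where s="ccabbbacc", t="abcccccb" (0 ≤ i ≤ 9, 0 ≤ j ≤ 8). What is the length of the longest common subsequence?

4

   ''  a  b  c  c  c  c  c  b
''  0  0  0  0  0  0  0  0  0
 c  0  0  0  1  1  1  1  1  1
 c  0  0  0  1  2  2  2  2  2
 a  0  1  1  1  2  2  2  2  2
 b  0  1  2  2  2  2  2  2  3
 b  0  1  2  2  2  2  2  2  3
 b  0  1  2  2  2  2  2  2  3
 a  0  1  2  2  2  2  2  2  3
 c  0  1  2  3  3  3  3  3  3
 c  0  1  2  3  4  4  4  4  4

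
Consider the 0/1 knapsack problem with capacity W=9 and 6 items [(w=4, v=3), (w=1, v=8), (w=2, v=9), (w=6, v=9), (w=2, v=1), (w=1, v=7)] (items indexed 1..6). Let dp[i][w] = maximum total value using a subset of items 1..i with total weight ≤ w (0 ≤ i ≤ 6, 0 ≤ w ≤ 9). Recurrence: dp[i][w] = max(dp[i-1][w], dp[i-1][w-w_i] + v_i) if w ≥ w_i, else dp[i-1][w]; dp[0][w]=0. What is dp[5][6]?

i\w   0   1   2   3   4   5   6   7   8   9
  0   0   0   0   0   0   0   0   0   0   0
  1   0   0   0   0   3   3   3   3   3   3
  2   0   8   8   8   8  11  11  11  11  11
  3   0   8   9  17  17  17  17  20  20  20
  4   0   8   9  17  17  17  17  20  20  26
  5   0   8   9  17  17  18  18  20  20  26
  6   0   8  15  17  24  24  25  25  27  27

18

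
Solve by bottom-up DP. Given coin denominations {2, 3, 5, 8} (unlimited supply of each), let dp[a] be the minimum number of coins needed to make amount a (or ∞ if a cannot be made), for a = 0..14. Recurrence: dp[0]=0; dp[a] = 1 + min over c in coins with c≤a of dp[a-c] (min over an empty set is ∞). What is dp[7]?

2

 a  0  1  2  3  4  5  6  7  8  9 10 11 12 13 14
dp  0  -  1  1  2  1  2  2  1  3  2  2  3  2  3
(- denotes ∞ / unreachable)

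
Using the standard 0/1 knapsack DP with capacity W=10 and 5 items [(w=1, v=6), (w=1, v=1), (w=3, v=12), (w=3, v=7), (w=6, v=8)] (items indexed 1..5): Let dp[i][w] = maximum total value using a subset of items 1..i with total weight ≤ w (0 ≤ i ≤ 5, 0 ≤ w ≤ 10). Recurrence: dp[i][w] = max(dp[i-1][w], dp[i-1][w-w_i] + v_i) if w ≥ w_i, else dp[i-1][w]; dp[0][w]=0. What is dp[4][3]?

i\w   0   1   2   3   4   5   6   7   8   9  10
  0   0   0   0   0   0   0   0   0   0   0   0
  1   0   6   6   6   6   6   6   6   6   6   6
  2   0   6   7   7   7   7   7   7   7   7   7
  3   0   6   7  12  18  19  19  19  19  19  19
  4   0   6   7  12  18  19  19  25  26  26  26
  5   0   6   7  12  18  19  19  25  26  26  26

12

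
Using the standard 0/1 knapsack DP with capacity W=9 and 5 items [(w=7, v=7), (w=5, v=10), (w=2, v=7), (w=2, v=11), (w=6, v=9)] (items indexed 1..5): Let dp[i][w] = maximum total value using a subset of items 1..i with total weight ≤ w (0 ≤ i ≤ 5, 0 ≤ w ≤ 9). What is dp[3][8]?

17

i\w   0   1   2   3   4   5   6   7   8   9
  0   0   0   0   0   0   0   0   0   0   0
  1   0   0   0   0   0   0   0   7   7   7
  2   0   0   0   0   0  10  10  10  10  10
  3   0   0   7   7   7  10  10  17  17  17
  4   0   0  11  11  18  18  18  21  21  28
  5   0   0  11  11  18  18  18  21  21  28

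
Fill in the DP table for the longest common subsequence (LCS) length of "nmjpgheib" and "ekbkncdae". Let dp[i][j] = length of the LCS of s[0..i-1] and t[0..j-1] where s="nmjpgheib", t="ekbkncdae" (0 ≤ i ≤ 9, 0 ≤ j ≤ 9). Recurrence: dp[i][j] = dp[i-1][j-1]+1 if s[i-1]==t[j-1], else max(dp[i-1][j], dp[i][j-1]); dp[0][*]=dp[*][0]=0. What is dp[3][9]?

   ''  e  k  b  k  n  c  d  a  e
''  0  0  0  0  0  0  0  0  0  0
 n  0  0  0  0  0  1  1  1  1  1
 m  0  0  0  0  0  1  1  1  1  1
 j  0  0  0  0  0  1  1  1  1  1
 p  0  0  0  0  0  1  1  1  1  1
 g  0  0  0  0  0  1  1  1  1  1
 h  0  0  0  0  0  1  1  1  1  1
 e  0  1  1  1  1  1  1  1  1  2
 i  0  1  1  1  1  1  1  1  1  2
 b  0  1  1  2  2  2  2  2  2  2

1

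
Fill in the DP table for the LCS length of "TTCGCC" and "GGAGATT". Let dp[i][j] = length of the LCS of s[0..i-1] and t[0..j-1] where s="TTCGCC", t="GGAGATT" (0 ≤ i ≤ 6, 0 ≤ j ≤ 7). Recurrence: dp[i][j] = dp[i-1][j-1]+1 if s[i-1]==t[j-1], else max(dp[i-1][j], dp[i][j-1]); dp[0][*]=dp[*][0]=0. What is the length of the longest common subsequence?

   ''  G  G  A  G  A  T  T
''  0  0  0  0  0  0  0  0
 T  0  0  0  0  0  0  1  1
 T  0  0  0  0  0  0  1  2
 C  0  0  0  0  0  0  1  2
 G  0  1  1  1  1  1  1  2
 C  0  1  1  1  1  1  1  2
 C  0  1  1  1  1  1  1  2

2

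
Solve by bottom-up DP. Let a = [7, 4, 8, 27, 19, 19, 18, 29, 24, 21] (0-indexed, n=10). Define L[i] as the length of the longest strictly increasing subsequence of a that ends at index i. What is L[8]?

4

   i    0    1    2    3    4    5    6    7    8    9
a[i]    7    4    8   27   19   19   18   29   24   21
L[i]    1    1    2    3    3    3    3    4    4    4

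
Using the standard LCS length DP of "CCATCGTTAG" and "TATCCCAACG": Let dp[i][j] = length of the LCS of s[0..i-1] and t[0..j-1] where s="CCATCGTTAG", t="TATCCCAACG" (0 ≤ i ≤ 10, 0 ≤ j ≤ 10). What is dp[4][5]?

2

   ''  T  A  T  C  C  C  A  A  C  G
''  0  0  0  0  0  0  0  0  0  0  0
 C  0  0  0  0  1  1  1  1  1  1  1
 C  0  0  0  0  1  2  2  2  2  2  2
 A  0  0  1  1  1  2  2  3  3  3  3
 T  0  1  1  2  2  2  2  3  3  3  3
 C  0  1  1  2  3  3  3  3  3  4  4
 G  0  1  1  2  3  3  3  3  3  4  5
 T  0  1  1  2  3  3  3  3  3  4  5
 T  0  1  1  2  3  3  3  3  3  4  5
 A  0  1  2  2  3  3  3  4  4  4  5
 G  0  1  2  2  3  3  3  4  4  4  5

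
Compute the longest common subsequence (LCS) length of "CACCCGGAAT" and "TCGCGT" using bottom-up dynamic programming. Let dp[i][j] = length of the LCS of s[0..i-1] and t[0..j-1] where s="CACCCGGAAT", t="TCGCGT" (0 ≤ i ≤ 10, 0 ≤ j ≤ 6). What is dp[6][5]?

3

   ''  T  C  G  C  G  T
''  0  0  0  0  0  0  0
 C  0  0  1  1  1  1  1
 A  0  0  1  1  1  1  1
 C  0  0  1  1  2  2  2
 C  0  0  1  1  2  2  2
 C  0  0  1  1  2  2  2
 G  0  0  1  2  2  3  3
 G  0  0  1  2  2  3  3
 A  0  0  1  2  2  3  3
 A  0  0  1  2  2  3  3
 T  0  1  1  2  2  3  4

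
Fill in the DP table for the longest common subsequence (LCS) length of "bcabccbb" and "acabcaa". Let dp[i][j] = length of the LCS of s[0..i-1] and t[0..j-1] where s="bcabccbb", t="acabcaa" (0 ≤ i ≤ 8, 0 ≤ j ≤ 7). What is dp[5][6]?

   ''  a  c  a  b  c  a  a
''  0  0  0  0  0  0  0  0
 b  0  0  0  0  1  1  1  1
 c  0  0  1  1  1  2  2  2
 a  0  1  1  2  2  2  3  3
 b  0  1  1  2  3  3  3  3
 c  0  1  2  2  3  4  4  4
 c  0  1  2  2  3  4  4  4
 b  0  1  2  2  3  4  4  4
 b  0  1  2  2  3  4  4  4

4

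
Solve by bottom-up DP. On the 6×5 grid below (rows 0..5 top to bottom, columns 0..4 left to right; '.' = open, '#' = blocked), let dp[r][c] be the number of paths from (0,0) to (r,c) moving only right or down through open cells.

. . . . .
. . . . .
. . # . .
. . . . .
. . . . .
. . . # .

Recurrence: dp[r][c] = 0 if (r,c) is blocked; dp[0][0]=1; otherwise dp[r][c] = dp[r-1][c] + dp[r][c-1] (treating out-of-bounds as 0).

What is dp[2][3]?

4

r\c   0   1   2   3   4
  0   1   1   1   1   1
  1   1   2   3   4   5
  2   1   3   0   4   9
  3   1   4   4   8  17
  4   1   5   9  17  34
  5   1   6  15   0  34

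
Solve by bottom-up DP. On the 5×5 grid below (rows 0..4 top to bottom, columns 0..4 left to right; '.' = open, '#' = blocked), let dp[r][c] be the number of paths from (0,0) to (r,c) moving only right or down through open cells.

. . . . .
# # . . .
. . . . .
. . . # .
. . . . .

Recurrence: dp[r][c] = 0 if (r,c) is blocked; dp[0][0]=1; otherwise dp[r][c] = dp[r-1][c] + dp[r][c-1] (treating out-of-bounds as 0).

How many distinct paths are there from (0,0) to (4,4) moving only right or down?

7

r\c   0   1   2   3   4
  0   1   1   1   1   1
  1   0   0   1   2   3
  2   0   0   1   3   6
  3   0   0   1   0   6
  4   0   0   1   1   7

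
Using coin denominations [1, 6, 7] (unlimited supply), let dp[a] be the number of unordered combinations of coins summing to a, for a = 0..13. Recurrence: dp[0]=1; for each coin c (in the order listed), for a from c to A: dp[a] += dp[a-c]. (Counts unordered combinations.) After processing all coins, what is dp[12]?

after  coin     0     1     2     3     4     5     6     7     8     9    10    11    12    13
          1     1     1     1     1     1     1     1     1     1     1     1     1     1     1
          6     1     1     1     1     1     1     2     2     2     2     2     2     3     3
          7     1     1     1     1     1     1     2     3     3     3     3     3     4     5

4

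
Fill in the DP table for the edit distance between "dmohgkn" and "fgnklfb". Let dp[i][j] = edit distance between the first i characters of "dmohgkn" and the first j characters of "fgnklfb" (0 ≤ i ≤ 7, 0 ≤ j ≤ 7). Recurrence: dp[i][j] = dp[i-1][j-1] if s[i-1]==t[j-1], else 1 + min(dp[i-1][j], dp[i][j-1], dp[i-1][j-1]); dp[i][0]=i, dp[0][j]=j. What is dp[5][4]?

   ''  f  g  n  k  l  f  b
''  0  1  2  3  4  5  6  7
 d  1  1  2  3  4  5  6  7
 m  2  2  2  3  4  5  6  7
 o  3  3  3  3  4  5  6  7
 h  4  4  4  4  4  5  6  7
 g  5  5  4  5  5  5  6  7
 k  6  6  5  5  5  6  6  7
 n  7  7  6  5  6  6  7  7

5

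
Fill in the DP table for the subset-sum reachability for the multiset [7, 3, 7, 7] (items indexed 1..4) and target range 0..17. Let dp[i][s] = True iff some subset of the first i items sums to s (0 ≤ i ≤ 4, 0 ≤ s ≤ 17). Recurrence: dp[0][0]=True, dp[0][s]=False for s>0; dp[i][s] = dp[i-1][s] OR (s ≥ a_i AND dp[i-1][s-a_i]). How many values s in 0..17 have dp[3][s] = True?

i\s   0   1   2   3   4   5   6   7   8   9  10  11  12  13  14  15  16  17
  0   T   F   F   F   F   F   F   F   F   F   F   F   F   F   F   F   F   F
  1   T   F   F   F   F   F   F   T   F   F   F   F   F   F   F   F   F   F
  2   T   F   F   T   F   F   F   T   F   F   T   F   F   F   F   F   F   F
  3   T   F   F   T   F   F   F   T   F   F   T   F   F   F   T   F   F   T
  4   T   F   F   T   F   F   F   T   F   F   T   F   F   F   T   F   F   T

6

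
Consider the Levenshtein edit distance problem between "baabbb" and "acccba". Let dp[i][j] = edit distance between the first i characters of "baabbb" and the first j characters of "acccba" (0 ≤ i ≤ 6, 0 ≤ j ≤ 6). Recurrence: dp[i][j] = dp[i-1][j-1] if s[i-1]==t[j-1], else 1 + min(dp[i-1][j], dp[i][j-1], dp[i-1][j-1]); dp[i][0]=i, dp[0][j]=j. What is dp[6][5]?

4

   ''  a  c  c  c  b  a
''  0  1  2  3  4  5  6
 b  1  1  2  3  4  4  5
 a  2  1  2  3  4  5  4
 a  3  2  2  3  4  5  5
 b  4  3  3  3  4  4  5
 b  5  4  4  4  4  4  5
 b  6  5  5  5  5  4  5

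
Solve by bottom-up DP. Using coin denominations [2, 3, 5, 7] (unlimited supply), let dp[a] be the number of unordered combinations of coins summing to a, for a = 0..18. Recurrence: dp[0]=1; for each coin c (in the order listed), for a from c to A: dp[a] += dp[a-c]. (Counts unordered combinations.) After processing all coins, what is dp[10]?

after  coin     0     1     2     3     4     5     6     7     8     9    10    11    12    13    14    15    16    17    18
          2     1     0     1     0     1     0     1     0     1     0     1     0     1     0     1     0     1     0     1
          3     1     0     1     1     1     1     2     1     2     2     2     2     3     2     3     3     3     3     4
          5     1     0     1     1     1     2     2     2     3     3     4     4     5     5     6     7     7     8     9
          7     1     0     1     1     1     2     2     3     3     4     5     5     7     7     9    10    11    13    14

5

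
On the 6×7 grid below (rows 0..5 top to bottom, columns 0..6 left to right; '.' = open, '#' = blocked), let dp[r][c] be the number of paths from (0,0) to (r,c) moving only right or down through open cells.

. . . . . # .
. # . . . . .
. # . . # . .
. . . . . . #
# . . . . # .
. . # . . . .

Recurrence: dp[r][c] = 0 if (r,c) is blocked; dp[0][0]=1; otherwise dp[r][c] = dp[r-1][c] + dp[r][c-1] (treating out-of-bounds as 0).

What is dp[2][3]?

r\c   0   1   2   3   4   5   6
  0   1   1   1   1   1   0   0
  1   1   0   1   2   3   3   3
  2   1   0   1   3   0   3   6
  3   1   1   2   5   5   8   0
  4   0   1   3   8  13   0   0
  5   0   1   0   8  21  21  21

3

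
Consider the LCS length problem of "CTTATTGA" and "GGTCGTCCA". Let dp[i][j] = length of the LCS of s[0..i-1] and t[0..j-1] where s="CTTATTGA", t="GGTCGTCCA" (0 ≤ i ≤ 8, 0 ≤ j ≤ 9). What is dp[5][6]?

   ''  G  G  T  C  G  T  C  C  A
''  0  0  0  0  0  0  0  0  0  0
 C  0  0  0  0  1  1  1  1  1  1
 T  0  0  0  1  1  1  2  2  2  2
 T  0  0  0  1  1  1  2  2  2  2
 A  0  0  0  1  1  1  2  2  2  3
 T  0  0  0  1  1  1  2  2  2  3
 T  0  0  0  1  1  1  2  2  2  3
 G  0  1  1  1  1  2  2  2  2  3
 A  0  1  1  1  1  2  2  2  2  3

2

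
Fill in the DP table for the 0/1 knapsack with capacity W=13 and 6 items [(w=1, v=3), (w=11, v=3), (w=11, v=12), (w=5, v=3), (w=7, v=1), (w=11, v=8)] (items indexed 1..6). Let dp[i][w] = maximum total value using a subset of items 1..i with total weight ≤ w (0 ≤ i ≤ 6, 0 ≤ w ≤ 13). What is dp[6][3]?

i\w   0   1   2   3   4   5   6   7   8   9  10  11  12  13
  0   0   0   0   0   0   0   0   0   0   0   0   0   0   0
  1   0   3   3   3   3   3   3   3   3   3   3   3   3   3
  2   0   3   3   3   3   3   3   3   3   3   3   3   6   6
  3   0   3   3   3   3   3   3   3   3   3   3  12  15  15
  4   0   3   3   3   3   3   6   6   6   6   6  12  15  15
  5   0   3   3   3   3   3   6   6   6   6   6  12  15  15
  6   0   3   3   3   3   3   6   6   6   6   6  12  15  15

3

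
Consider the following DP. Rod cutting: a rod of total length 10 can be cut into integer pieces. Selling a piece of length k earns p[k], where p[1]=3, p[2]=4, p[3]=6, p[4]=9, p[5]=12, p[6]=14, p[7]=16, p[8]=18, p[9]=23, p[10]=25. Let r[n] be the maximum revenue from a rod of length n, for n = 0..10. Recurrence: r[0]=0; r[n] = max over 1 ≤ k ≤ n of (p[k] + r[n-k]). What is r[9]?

   n    0    1    2    3    4    5    6    7    8    9   10
r[n]    0    3    6    9   12   15   18   21   24   27   30

27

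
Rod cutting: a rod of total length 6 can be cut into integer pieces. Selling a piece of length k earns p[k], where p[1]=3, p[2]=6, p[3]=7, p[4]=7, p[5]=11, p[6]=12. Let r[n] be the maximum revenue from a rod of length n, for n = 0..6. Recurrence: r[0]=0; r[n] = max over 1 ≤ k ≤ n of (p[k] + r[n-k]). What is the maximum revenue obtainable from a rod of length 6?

18

   n    0    1    2    3    4    5    6
r[n]    0    3    6    9   12   15   18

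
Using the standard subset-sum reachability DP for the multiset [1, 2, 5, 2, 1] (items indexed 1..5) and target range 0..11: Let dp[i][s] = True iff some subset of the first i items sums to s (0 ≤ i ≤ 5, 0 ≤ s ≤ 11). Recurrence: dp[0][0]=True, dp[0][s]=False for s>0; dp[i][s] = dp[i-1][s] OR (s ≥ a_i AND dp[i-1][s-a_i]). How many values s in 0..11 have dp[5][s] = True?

i\s   0   1   2   3   4   5   6   7   8   9  10  11
  0   T   F   F   F   F   F   F   F   F   F   F   F
  1   T   T   F   F   F   F   F   F   F   F   F   F
  2   T   T   T   T   F   F   F   F   F   F   F   F
  3   T   T   T   T   F   T   T   T   T   F   F   F
  4   T   T   T   T   T   T   T   T   T   T   T   F
  5   T   T   T   T   T   T   T   T   T   T   T   T

12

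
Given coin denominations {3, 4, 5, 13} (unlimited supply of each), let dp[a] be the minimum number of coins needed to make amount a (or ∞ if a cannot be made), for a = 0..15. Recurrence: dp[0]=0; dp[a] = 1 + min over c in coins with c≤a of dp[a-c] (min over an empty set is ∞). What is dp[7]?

 a  0  1  2  3  4  5  6  7  8  9 10 11 12 13 14 15
dp  0  -  -  1  1  1  2  2  2  2  2  3  3  1  3  3
(- denotes ∞ / unreachable)

2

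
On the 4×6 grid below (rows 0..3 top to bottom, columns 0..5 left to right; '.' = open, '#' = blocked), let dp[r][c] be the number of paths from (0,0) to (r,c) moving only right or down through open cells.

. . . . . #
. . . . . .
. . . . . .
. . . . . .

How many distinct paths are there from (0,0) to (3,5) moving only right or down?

r\c   0   1   2   3   4   5
  0   1   1   1   1   1   0
  1   1   2   3   4   5   5
  2   1   3   6  10  15  20
  3   1   4  10  20  35  55

55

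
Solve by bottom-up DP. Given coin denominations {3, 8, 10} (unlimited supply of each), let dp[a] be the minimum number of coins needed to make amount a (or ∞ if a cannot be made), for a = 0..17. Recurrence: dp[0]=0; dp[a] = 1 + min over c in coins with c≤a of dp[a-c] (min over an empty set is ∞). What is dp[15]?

5

 a  0  1  2  3  4  5  6  7  8  9 10 11 12 13 14 15 16 17
dp  0  -  -  1  -  -  2  -  1  3  1  2  4  2  3  5  2  4
(- denotes ∞ / unreachable)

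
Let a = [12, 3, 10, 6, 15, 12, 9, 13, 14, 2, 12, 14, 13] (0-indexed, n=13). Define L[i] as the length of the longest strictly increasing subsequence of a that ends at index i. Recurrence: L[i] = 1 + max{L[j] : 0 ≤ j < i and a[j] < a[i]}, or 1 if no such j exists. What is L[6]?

   i    0    1    2    3    4    5    6    7    8    9   10   11   12
a[i]   12    3   10    6   15   12    9   13   14    2   12   14   13
L[i]    1    1    2    2    3    3    3    4    5    1    4    5    5

3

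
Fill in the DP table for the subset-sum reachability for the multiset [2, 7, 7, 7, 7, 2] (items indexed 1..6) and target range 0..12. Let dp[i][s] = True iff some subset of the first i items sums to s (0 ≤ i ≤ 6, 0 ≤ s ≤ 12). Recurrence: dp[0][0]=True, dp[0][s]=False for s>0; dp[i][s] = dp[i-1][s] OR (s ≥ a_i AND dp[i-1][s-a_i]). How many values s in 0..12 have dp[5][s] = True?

i\s   0   1   2   3   4   5   6   7   8   9  10  11  12
  0   T   F   F   F   F   F   F   F   F   F   F   F   F
  1   T   F   T   F   F   F   F   F   F   F   F   F   F
  2   T   F   T   F   F   F   F   T   F   T   F   F   F
  3   T   F   T   F   F   F   F   T   F   T   F   F   F
  4   T   F   T   F   F   F   F   T   F   T   F   F   F
  5   T   F   T   F   F   F   F   T   F   T   F   F   F
  6   T   F   T   F   T   F   F   T   F   T   F   T   F

4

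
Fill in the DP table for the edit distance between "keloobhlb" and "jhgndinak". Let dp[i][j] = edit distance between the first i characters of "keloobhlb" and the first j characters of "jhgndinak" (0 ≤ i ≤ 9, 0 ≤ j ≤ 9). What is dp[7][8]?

8

   ''  j  h  g  n  d  i  n  a  k
''  0  1  2  3  4  5  6  7  8  9
 k  1  1  2  3  4  5  6  7  8  8
 e  2  2  2  3  4  5  6  7  8  9
 l  3  3  3  3  4  5  6  7  8  9
 o  4  4  4  4  4  5  6  7  8  9
 o  5  5  5  5  5  5  6  7  8  9
 b  6  6  6  6  6  6  6  7  8  9
 h  7  7  6  7  7  7  7  7  8  9
 l  8  8  7  7  8  8  8  8  8  9
 b  9  9  8  8  8  9  9  9  9  9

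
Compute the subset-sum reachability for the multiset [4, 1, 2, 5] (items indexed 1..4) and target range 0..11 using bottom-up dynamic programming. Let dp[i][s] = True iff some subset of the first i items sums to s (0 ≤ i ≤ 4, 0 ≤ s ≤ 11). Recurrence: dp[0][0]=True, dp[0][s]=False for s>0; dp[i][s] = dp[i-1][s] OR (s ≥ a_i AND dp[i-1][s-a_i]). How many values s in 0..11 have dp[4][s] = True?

12

i\s   0   1   2   3   4   5   6   7   8   9  10  11
  0   T   F   F   F   F   F   F   F   F   F   F   F
  1   T   F   F   F   T   F   F   F   F   F   F   F
  2   T   T   F   F   T   T   F   F   F   F   F   F
  3   T   T   T   T   T   T   T   T   F   F   F   F
  4   T   T   T   T   T   T   T   T   T   T   T   T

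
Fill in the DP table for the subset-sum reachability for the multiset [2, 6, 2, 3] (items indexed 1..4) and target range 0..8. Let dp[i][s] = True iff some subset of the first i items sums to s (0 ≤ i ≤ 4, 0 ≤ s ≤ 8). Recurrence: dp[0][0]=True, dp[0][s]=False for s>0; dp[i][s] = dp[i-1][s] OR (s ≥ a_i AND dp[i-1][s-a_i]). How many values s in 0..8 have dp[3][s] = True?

i\s   0   1   2   3   4   5   6   7   8
  0   T   F   F   F   F   F   F   F   F
  1   T   F   T   F   F   F   F   F   F
  2   T   F   T   F   F   F   T   F   T
  3   T   F   T   F   T   F   T   F   T
  4   T   F   T   T   T   T   T   T   T

5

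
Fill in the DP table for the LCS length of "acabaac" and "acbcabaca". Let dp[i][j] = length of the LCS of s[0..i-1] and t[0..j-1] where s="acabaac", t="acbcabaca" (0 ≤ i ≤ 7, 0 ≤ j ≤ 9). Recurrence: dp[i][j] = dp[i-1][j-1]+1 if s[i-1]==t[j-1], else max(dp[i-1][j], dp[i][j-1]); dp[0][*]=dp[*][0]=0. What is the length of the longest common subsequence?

   ''  a  c  b  c  a  b  a  c  a
''  0  0  0  0  0  0  0  0  0  0
 a  0  1  1  1  1  1  1  1  1  1
 c  0  1  2  2  2  2  2  2  2  2
 a  0  1  2  2  2  3  3  3  3  3
 b  0  1  2  3  3  3  4  4  4  4
 a  0  1  2  3  3  4  4  5  5  5
 a  0  1  2  3  3  4  4  5  5  6
 c  0  1  2  3  4  4  4  5  6  6

6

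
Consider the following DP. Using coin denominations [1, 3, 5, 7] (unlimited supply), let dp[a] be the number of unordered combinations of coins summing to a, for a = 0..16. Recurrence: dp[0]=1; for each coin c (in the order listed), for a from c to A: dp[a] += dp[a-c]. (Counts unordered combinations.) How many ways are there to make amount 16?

21

after  coin     0     1     2     3     4     5     6     7     8     9    10    11    12    13    14    15    16
          1     1     1     1     1     1     1     1     1     1     1     1     1     1     1     1     1     1
          3     1     1     1     2     2     2     3     3     3     4     4     4     5     5     5     6     6
          5     1     1     1     2     2     3     4     4     5     6     7     8     9    10    11    13    14
          7     1     1     1     2     2     3     4     5     6     7     9    10    12    14    16    19    21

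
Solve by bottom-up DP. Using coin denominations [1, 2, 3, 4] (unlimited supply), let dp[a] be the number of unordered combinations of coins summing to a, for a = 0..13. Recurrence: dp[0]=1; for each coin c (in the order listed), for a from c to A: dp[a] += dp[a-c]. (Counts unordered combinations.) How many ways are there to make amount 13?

after  coin     0     1     2     3     4     5     6     7     8     9    10    11    12    13
          1     1     1     1     1     1     1     1     1     1     1     1     1     1     1
          2     1     1     2     2     3     3     4     4     5     5     6     6     7     7
          3     1     1     2     3     4     5     7     8    10    12    14    16    19    21
          4     1     1     2     3     5     6     9    11    15    18    23    27    34    39

39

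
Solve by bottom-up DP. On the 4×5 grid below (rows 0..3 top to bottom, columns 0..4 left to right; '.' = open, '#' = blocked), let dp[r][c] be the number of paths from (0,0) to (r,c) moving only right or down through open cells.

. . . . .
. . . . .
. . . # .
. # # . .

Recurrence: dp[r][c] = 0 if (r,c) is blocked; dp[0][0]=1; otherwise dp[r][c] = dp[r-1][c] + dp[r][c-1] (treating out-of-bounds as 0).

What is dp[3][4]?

5

r\c   0   1   2   3   4
  0   1   1   1   1   1
  1   1   2   3   4   5
  2   1   3   6   0   5
  3   1   0   0   0   5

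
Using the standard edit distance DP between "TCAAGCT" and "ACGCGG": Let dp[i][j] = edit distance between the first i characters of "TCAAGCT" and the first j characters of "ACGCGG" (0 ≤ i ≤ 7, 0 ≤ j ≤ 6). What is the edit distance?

   ''  A  C  G  C  G  G
''  0  1  2  3  4  5  6
 T  1  1  2  3  4  5  6
 C  2  2  1  2  3  4  5
 A  3  2  2  2  3  4  5
 A  4  3  3  3  3  4  5
 G  5  4  4  3  4  3  4
 C  6  5  4  4  3  4  4
 T  7  6  5  5  4  4  5

5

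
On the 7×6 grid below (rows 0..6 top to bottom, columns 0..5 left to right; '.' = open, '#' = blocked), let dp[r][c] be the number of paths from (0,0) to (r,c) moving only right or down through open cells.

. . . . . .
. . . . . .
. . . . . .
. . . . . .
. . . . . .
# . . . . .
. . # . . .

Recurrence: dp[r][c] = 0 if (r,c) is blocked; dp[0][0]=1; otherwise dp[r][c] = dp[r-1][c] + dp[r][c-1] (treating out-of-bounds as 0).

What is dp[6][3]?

r\c   0   1   2   3   4   5
  0   1   1   1   1   1   1
  1   1   2   3   4   5   6
  2   1   3   6  10  15  21
  3   1   4  10  20  35  56
  4   1   5  15  35  70 126
  5   0   5  20  55 125 251
  6   0   5   0  55 180 431

55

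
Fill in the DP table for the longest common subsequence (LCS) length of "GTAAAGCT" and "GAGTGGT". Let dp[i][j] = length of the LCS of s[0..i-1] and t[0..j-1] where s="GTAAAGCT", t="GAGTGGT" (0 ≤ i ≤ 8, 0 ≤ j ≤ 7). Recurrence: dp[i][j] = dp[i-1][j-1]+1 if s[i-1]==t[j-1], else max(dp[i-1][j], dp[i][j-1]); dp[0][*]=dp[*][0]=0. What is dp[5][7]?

   ''  G  A  G  T  G  G  T
''  0  0  0  0  0  0  0  0
 G  0  1  1  1  1  1  1  1
 T  0  1  1  1  2  2  2  2
 A  0  1  2  2  2  2  2  2
 A  0  1  2  2  2  2  2  2
 A  0  1  2  2  2  2  2  2
 G  0  1  2  3  3  3  3  3
 C  0  1  2  3  3  3  3  3
 T  0  1  2  3  4  4  4  4

2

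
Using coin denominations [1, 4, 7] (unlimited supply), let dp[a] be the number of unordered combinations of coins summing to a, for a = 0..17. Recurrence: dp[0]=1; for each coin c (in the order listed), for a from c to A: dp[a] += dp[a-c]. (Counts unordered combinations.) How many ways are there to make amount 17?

after  coin     0     1     2     3     4     5     6     7     8     9    10    11    12    13    14    15    16    17
          1     1     1     1     1     1     1     1     1     1     1     1     1     1     1     1     1     1     1
          4     1     1     1     1     2     2     2     2     3     3     3     3     4     4     4     4     5     5
          7     1     1     1     1     2     2     2     3     4     4     4     5     6     6     7     8     9     9

9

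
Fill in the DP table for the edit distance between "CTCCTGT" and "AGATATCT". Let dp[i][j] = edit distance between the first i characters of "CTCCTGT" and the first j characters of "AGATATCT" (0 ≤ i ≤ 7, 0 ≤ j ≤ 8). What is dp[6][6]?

6

   ''  A  G  A  T  A  T  C  T
''  0  1  2  3  4  5  6  7  8
 C  1  1  2  3  4  5  6  6  7
 T  2  2  2  3  3  4  5  6  6
 C  3  3  3  3  4  4  5  5  6
 C  4  4  4  4  4  5  5  5  6
 T  5  5  5  5  4  5  5  6  5
 G  6  6  5  6  5  5  6  6  6
 T  7  7  6  6  6  6  5  6  6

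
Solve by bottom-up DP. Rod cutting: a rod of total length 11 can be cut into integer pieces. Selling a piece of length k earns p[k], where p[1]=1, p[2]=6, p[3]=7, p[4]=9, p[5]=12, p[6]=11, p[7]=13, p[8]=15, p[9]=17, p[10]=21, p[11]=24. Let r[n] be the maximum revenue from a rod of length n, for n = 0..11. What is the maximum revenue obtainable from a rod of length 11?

   n    0    1    2    3    4    5    6    7    8    9   10   11
r[n]    0    1    6    7   12   13   18   19   24   25   30   31

31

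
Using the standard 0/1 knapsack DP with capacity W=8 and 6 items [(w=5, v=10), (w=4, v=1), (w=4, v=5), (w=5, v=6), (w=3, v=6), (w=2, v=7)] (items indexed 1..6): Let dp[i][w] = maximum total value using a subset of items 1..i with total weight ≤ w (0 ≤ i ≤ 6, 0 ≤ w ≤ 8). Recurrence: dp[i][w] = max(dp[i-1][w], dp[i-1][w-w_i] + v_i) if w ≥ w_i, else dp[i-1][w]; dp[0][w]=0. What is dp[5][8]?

i\w   0   1   2   3   4   5   6   7   8
  0   0   0   0   0   0   0   0   0   0
  1   0   0   0   0   0  10  10  10  10
  2   0   0   0   0   1  10  10  10  10
  3   0   0   0   0   5  10  10  10  10
  4   0   0   0   0   5  10  10  10  10
  5   0   0   0   6   6  10  10  11  16
  6   0   0   7   7   7  13  13  17  17

16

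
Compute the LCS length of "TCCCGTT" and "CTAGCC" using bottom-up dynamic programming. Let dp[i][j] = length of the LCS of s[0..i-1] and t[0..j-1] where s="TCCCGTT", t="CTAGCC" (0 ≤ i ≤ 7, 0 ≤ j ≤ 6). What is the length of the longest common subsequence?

3

   ''  C  T  A  G  C  C
''  0  0  0  0  0  0  0
 T  0  0  1  1  1  1  1
 C  0  1  1  1  1  2  2
 C  0  1  1  1  1  2  3
 C  0  1  1  1  1  2  3
 G  0  1  1  1  2  2  3
 T  0  1  2  2  2  2  3
 T  0  1  2  2  2  2  3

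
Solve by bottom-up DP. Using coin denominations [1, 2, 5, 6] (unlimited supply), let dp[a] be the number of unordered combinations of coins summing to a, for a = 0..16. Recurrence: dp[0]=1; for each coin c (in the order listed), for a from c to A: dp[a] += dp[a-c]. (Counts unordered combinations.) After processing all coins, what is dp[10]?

after  coin     0     1     2     3     4     5     6     7     8     9    10    11    12    13    14    15    16
          1     1     1     1     1     1     1     1     1     1     1     1     1     1     1     1     1     1
          2     1     1     2     2     3     3     4     4     5     5     6     6     7     7     8     8     9
          5     1     1     2     2     3     4     5     6     7     8    10    11    13    14    16    18    20
          6     1     1     2     2     3     4     6     7     9    10    13    15    19    21    25    28    33

13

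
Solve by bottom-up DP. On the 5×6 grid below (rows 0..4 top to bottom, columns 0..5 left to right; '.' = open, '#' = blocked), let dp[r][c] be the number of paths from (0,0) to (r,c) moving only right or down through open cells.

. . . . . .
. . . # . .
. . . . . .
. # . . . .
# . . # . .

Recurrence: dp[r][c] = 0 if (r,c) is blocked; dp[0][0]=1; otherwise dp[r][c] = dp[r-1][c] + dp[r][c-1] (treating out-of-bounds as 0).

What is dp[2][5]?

9

r\c   0   1   2   3   4   5
  0   1   1   1   1   1   1
  1   1   2   3   0   1   2
  2   1   3   6   6   7   9
  3   1   0   6  12  19  28
  4   0   0   6   0  19  47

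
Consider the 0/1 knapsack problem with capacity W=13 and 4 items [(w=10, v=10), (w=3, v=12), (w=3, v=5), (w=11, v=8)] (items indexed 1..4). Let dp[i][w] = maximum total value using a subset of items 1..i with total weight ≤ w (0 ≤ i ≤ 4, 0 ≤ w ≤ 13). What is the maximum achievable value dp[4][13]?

i\w   0   1   2   3   4   5   6   7   8   9  10  11  12  13
  0   0   0   0   0   0   0   0   0   0   0   0   0   0   0
  1   0   0   0   0   0   0   0   0   0   0  10  10  10  10
  2   0   0   0  12  12  12  12  12  12  12  12  12  12  22
  3   0   0   0  12  12  12  17  17  17  17  17  17  17  22
  4   0   0   0  12  12  12  17  17  17  17  17  17  17  22

22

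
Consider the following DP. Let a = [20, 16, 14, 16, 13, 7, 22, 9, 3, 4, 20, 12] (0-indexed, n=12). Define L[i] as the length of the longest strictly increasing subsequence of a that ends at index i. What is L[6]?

   i    0    1    2    3    4    5    6    7    8    9   10   11
a[i]   20   16   14   16   13    7   22    9    3    4   20   12
L[i]    1    1    1    2    1    1    3    2    1    2    3    3

3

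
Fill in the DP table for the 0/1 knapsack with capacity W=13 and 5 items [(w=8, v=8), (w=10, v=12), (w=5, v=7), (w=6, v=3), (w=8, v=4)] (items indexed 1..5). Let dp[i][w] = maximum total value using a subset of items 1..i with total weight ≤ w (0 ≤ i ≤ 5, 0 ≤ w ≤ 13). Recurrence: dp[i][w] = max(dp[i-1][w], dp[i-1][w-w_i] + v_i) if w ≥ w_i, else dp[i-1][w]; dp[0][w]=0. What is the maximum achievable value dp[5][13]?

15

i\w   0   1   2   3   4   5   6   7   8   9  10  11  12  13
  0   0   0   0   0   0   0   0   0   0   0   0   0   0   0
  1   0   0   0   0   0   0   0   0   8   8   8   8   8   8
  2   0   0   0   0   0   0   0   0   8   8  12  12  12  12
  3   0   0   0   0   0   7   7   7   8   8  12  12  12  15
  4   0   0   0   0   0   7   7   7   8   8  12  12  12  15
  5   0   0   0   0   0   7   7   7   8   8  12  12  12  15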